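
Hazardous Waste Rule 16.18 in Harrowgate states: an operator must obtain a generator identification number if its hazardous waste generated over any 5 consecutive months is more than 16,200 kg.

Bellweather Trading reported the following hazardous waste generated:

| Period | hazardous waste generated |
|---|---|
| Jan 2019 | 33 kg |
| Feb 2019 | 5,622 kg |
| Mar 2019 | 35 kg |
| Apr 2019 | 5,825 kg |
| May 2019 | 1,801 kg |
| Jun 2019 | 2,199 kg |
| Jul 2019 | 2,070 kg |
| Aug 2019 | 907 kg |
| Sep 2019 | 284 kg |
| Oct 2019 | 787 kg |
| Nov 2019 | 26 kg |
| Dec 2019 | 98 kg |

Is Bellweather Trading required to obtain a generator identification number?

No

Jan 2019–May 2019: 33 kg + 5,622 kg + 35 kg + 5,825 kg + 1,801 kg = 13,316 kg (under)
Feb 2019–Jun 2019: 5,622 kg + 35 kg + 5,825 kg + 1,801 kg + 2,199 kg = 15,482 kg (under)
Mar 2019–Jul 2019: 35 kg + 5,825 kg + 1,801 kg + 2,199 kg + 2,070 kg = 11,930 kg (under)
Apr 2019–Aug 2019: 5,825 kg + 1,801 kg + 2,199 kg + 2,070 kg + 907 kg = 12,802 kg (under)
May 2019–Sep 2019: 1,801 kg + 2,199 kg + 2,070 kg + 907 kg + 284 kg = 7,261 kg (under)
Jun 2019–Oct 2019: 2,199 kg + 2,070 kg + 907 kg + 284 kg + 787 kg = 6,247 kg (under)
Jul 2019–Nov 2019: 2,070 kg + 907 kg + 284 kg + 787 kg + 26 kg = 4,074 kg (under)
Aug 2019–Dec 2019: 907 kg + 284 kg + 787 kg + 26 kg + 98 kg = 2,102 kg (under)
No window exceeds 16,200 kg.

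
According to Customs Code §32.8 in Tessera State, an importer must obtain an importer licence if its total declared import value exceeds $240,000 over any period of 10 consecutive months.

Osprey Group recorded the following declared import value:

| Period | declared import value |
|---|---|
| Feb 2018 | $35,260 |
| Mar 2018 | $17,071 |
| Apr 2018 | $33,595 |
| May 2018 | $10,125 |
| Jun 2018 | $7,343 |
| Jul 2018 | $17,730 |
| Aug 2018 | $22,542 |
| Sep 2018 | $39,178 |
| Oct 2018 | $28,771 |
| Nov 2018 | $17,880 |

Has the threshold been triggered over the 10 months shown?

Total declared import value: $35,260 + $17,071 + $33,595 + $10,125 + $7,343 + $17,730 + $22,542 + $39,178 + $28,771 + $17,880 = $229,495.
$229,495 ≤ $240,000, so the threshold is not exceeded.

No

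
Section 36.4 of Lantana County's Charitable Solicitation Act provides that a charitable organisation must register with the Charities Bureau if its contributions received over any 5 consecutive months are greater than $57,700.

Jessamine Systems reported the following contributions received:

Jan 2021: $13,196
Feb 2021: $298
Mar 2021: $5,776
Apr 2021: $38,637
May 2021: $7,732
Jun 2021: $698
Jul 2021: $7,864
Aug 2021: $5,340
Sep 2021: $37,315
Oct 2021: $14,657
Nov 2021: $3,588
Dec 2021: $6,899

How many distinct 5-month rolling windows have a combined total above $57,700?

Jan 2021–May 2021: $13,196 + $298 + $5,776 + $38,637 + $7,732 = $65,639 (over)
Feb 2021–Jun 2021: $298 + $5,776 + $38,637 + $7,732 + $698 = $53,141 (under)
Mar 2021–Jul 2021: $5,776 + $38,637 + $7,732 + $698 + $7,864 = $60,707 (over)
Apr 2021–Aug 2021: $38,637 + $7,732 + $698 + $7,864 + $5,340 = $60,271 (over)
May 2021–Sep 2021: $7,732 + $698 + $7,864 + $5,340 + $37,315 = $58,949 (over)
Jun 2021–Oct 2021: $698 + $7,864 + $5,340 + $37,315 + $14,657 = $65,874 (over)
Jul 2021–Nov 2021: $7,864 + $5,340 + $37,315 + $14,657 + $3,588 = $68,764 (over)
Aug 2021–Dec 2021: $5,340 + $37,315 + $14,657 + $3,588 + $6,899 = $67,799 (over)
7 windows exceed the threshold.

7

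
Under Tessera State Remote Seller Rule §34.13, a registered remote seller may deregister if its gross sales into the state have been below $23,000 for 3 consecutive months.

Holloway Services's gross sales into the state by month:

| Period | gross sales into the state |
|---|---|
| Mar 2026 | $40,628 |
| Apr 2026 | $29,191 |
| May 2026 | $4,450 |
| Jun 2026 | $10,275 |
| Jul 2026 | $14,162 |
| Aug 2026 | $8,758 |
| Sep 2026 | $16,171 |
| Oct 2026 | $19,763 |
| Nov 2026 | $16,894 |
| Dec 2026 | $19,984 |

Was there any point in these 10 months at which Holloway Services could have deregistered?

Months below $23,000: May 2026, Jun 2026, Jul 2026, Aug 2026, Sep 2026, Oct 2026, Nov 2026, Dec 2026.
Longest run of consecutive months below the threshold: 8.
8 ≥ 3, so Holloway Services became eligible.

Yes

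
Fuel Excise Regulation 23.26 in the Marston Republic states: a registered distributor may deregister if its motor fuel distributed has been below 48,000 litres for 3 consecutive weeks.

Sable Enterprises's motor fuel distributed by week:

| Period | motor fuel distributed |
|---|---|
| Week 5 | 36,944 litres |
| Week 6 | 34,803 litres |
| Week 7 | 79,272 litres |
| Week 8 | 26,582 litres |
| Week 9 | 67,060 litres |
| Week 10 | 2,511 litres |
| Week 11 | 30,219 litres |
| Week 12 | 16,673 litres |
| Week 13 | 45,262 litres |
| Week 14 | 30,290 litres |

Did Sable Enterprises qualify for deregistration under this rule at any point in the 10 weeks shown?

Weeks below 48,000 litres: Week 5, Week 6, Week 8, Week 10, Week 11, Week 12, Week 13, Week 14.
Longest run of consecutive weeks below the threshold: 5.
5 ≥ 3, so Sable Enterprises became eligible.

Yes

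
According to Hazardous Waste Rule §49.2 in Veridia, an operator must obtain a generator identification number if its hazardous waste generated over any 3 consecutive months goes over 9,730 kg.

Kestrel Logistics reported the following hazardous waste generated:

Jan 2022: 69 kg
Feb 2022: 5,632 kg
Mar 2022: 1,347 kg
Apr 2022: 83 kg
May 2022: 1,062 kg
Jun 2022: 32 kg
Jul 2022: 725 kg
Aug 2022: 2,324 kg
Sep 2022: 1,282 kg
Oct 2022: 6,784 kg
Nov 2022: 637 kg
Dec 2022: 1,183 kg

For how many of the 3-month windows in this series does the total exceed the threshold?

Jan 2022–Mar 2022: 69 kg + 5,632 kg + 1,347 kg = 7,048 kg (under)
Feb 2022–Apr 2022: 5,632 kg + 1,347 kg + 83 kg = 7,062 kg (under)
Mar 2022–May 2022: 1,347 kg + 83 kg + 1,062 kg = 2,492 kg (under)
Apr 2022–Jun 2022: 83 kg + 1,062 kg + 32 kg = 1,177 kg (under)
May 2022–Jul 2022: 1,062 kg + 32 kg + 725 kg = 1,819 kg (under)
Jun 2022–Aug 2022: 32 kg + 725 kg + 2,324 kg = 3,081 kg (under)
Jul 2022–Sep 2022: 725 kg + 2,324 kg + 1,282 kg = 4,331 kg (under)
Aug 2022–Oct 2022: 2,324 kg + 1,282 kg + 6,784 kg = 10,390 kg (over)
Sep 2022–Nov 2022: 1,282 kg + 6,784 kg + 637 kg = 8,703 kg (under)
Oct 2022–Dec 2022: 6,784 kg + 637 kg + 1,183 kg = 8,604 kg (under)
1 window exceeds the threshold.

1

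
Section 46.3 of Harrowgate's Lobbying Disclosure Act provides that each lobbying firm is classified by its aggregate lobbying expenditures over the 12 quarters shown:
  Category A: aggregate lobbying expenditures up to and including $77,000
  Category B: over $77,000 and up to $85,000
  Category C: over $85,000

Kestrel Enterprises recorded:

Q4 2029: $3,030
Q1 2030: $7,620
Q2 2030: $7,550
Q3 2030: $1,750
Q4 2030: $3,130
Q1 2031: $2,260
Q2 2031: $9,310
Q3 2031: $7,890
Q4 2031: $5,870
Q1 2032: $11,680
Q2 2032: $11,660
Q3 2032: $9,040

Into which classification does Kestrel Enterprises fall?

Category B

Aggregate lobbying expenditures: $3,030 + $7,620 + $7,550 + $1,750 + $3,130 + $2,260 + $9,310 + $7,890 + $5,870 + $11,680 + $11,660 + $9,040 = $80,790.
$77,000 < $80,790 ≤ $85,000, so Category B applies.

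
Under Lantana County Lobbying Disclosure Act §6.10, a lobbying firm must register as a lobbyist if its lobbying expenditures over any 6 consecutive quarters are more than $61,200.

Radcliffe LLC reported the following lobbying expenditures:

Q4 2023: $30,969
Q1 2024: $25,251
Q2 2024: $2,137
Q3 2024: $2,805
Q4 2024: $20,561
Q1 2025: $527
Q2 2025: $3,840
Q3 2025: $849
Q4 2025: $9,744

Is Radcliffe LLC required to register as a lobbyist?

Yes

Q4 2023–Q1 2025: $30,969 + $25,251 + $2,137 + $2,805 + $20,561 + $527 = $82,250 (over)
Q1 2024–Q2 2025: $25,251 + $2,137 + $2,805 + $20,561 + $527 + $3,840 = $55,121 (under)
Q2 2024–Q3 2025: $2,137 + $2,805 + $20,561 + $527 + $3,840 + $849 = $30,719 (under)
Q3 2024–Q4 2025: $2,805 + $20,561 + $527 + $3,840 + $849 + $9,744 = $38,326 (under)
At least one window exceeds $61,200.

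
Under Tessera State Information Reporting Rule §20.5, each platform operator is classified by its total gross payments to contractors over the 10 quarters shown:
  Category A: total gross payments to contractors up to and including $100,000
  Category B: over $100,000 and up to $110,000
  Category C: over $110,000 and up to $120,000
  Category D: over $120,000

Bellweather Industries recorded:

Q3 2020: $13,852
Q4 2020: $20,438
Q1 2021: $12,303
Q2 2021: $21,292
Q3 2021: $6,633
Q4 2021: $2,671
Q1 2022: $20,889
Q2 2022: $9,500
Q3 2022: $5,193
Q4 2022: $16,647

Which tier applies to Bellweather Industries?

Category D

Total gross payments to contractors: $13,852 + $20,438 + $12,303 + $21,292 + $6,633 + $2,671 + $20,889 + $9,500 + $5,193 + $16,647 = $129,418.
$129,418 > $120,000, so Category D applies.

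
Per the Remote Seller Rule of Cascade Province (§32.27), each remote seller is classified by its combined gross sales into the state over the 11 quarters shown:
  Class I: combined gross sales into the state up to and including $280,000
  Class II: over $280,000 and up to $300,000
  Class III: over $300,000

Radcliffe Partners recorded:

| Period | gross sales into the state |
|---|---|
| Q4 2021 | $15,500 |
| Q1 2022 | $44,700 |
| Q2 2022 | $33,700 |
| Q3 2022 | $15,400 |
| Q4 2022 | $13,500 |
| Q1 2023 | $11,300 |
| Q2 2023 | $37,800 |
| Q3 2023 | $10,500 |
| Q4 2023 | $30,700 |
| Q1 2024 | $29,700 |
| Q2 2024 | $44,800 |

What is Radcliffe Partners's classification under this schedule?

Combined gross sales into the state: $15,500 + $44,700 + $33,700 + $15,400 + $13,500 + $11,300 + $37,800 + $10,500 + $30,700 + $29,700 + $44,800 = $287,600.
$280,000 < $287,600 ≤ $300,000, so Class II applies.

Class II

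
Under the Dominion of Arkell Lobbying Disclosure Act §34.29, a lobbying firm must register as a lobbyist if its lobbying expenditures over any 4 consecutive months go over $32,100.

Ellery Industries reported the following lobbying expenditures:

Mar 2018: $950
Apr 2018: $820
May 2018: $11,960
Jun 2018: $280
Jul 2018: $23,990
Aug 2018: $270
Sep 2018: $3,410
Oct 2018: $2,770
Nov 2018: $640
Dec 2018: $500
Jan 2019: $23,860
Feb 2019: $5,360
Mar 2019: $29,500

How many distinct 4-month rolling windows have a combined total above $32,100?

Mar 2018–Jun 2018: $950 + $820 + $11,960 + $280 = $14,010 (under)
Apr 2018–Jul 2018: $820 + $11,960 + $280 + $23,990 = $37,050 (over)
May 2018–Aug 2018: $11,960 + $280 + $23,990 + $270 = $36,500 (over)
Jun 2018–Sep 2018: $280 + $23,990 + $270 + $3,410 = $27,950 (under)
Jul 2018–Oct 2018: $23,990 + $270 + $3,410 + $2,770 = $30,440 (under)
Aug 2018–Nov 2018: $270 + $3,410 + $2,770 + $640 = $7,090 (under)
Sep 2018–Dec 2018: $3,410 + $2,770 + $640 + $500 = $7,320 (under)
Oct 2018–Jan 2019: $2,770 + $640 + $500 + $23,860 = $27,770 (under)
Nov 2018–Feb 2019: $640 + $500 + $23,860 + $5,360 = $30,360 (under)
Dec 2018–Mar 2019: $500 + $23,860 + $5,360 + $29,500 = $59,220 (over)
3 windows exceed the threshold.

3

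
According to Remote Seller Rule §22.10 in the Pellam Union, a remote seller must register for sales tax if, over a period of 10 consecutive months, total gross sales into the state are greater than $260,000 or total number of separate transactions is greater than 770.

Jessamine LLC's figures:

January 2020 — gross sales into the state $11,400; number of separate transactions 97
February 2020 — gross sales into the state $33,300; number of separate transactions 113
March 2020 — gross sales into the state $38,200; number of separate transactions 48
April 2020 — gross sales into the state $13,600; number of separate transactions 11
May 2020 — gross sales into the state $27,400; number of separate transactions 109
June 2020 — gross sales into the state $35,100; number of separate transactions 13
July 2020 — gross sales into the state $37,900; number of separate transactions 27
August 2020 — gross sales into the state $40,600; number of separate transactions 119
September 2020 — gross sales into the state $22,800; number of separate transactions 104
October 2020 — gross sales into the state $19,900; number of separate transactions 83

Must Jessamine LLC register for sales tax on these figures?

Yes

Total gross sales into the state: $11,400 + $33,300 + $38,200 + $13,600 + $27,400 + $35,100 + $37,900 + $40,600 + $22,800 + $19,900 = $280,200 (> $260,000).
Total number of separate transactions: 97 + 113 + 48 + 11 + 109 + 13 + 27 + 119 + 104 + 83 = 724 (≤ 770).
The test is 'or': at least one threshold is exceeded.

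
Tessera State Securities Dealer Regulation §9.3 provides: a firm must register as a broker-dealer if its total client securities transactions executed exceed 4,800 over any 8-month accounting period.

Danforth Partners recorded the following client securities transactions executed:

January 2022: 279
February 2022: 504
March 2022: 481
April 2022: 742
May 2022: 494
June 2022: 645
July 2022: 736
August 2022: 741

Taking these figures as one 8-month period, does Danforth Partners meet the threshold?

No

Total client securities transactions executed: 279 + 504 + 481 + 742 + 494 + 645 + 736 + 741 = 4,622.
4,622 ≤ 4,800, so the threshold is not exceeded.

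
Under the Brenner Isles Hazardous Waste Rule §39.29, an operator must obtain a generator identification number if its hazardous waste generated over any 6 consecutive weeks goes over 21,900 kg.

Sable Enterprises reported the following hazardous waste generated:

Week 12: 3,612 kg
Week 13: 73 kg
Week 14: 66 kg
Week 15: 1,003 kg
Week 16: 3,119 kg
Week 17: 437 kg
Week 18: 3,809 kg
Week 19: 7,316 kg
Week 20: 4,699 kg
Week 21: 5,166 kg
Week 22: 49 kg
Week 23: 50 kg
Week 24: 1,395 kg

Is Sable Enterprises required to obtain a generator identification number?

Yes

Week 12–Week 17: 3,612 kg + 73 kg + 66 kg + 1,003 kg + 3,119 kg + 437 kg = 8,310 kg (under)
Week 13–Week 18: 73 kg + 66 kg + 1,003 kg + 3,119 kg + 437 kg + 3,809 kg = 8,507 kg (under)
Week 14–Week 19: 66 kg + 1,003 kg + 3,119 kg + 437 kg + 3,809 kg + 7,316 kg = 15,750 kg (under)
Week 15–Week 20: 1,003 kg + 3,119 kg + 437 kg + 3,809 kg + 7,316 kg + 4,699 kg = 20,383 kg (under)
Week 16–Week 21: 3,119 kg + 437 kg + 3,809 kg + 7,316 kg + 4,699 kg + 5,166 kg = 24,546 kg (over)
Week 17–Week 22: 437 kg + 3,809 kg + 7,316 kg + 4,699 kg + 5,166 kg + 49 kg = 21,476 kg (under)
Week 18–Week 23: 3,809 kg + 7,316 kg + 4,699 kg + 5,166 kg + 49 kg + 50 kg = 21,089 kg (under)
Week 19–Week 24: 7,316 kg + 4,699 kg + 5,166 kg + 49 kg + 50 kg + 1,395 kg = 18,675 kg (under)
At least one window exceeds 21,900 kg.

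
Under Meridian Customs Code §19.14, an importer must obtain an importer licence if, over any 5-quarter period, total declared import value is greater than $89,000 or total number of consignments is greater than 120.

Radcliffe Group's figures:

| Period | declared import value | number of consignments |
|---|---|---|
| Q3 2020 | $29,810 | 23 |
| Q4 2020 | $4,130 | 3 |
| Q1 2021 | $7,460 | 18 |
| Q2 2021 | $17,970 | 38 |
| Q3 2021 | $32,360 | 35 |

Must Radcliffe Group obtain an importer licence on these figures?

Total declared import value: $29,810 + $4,130 + $7,460 + $17,970 + $32,360 = $91,730 (> $89,000).
Total number of consignments: 23 + 3 + 18 + 38 + 35 = 117 (≤ 120).
The test is 'or': at least one threshold is exceeded.

Yes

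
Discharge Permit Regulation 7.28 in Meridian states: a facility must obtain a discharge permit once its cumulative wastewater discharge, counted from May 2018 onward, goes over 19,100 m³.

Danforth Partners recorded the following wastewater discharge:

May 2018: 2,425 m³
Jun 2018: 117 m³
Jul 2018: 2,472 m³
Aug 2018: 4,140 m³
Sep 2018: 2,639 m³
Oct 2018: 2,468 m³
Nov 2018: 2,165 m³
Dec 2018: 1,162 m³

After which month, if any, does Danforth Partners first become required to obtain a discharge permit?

Through May 2018: 2,425 m³
Through Jun 2018: 2,542 m³
Through Jul 2018: 5,014 m³
Through Aug 2018: 9,154 m³
Through Sep 2018: 11,793 m³
Through Oct 2018: 14,261 m³
Through Nov 2018: 16,426 m³
Through Dec 2018: 17,588 m³
Final cumulative total 17,588 m³ ≤ 19,100 m³; the threshold is never exceeded.

Not triggered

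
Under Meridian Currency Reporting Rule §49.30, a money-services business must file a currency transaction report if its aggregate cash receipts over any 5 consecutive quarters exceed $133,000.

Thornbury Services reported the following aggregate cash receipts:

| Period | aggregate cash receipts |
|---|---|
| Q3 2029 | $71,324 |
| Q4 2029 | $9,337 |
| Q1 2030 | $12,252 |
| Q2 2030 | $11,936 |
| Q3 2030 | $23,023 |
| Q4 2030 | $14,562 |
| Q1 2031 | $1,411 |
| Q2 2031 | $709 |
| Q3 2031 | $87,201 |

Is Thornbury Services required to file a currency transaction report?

No

Q3 2029–Q3 2030: $71,324 + $9,337 + $12,252 + $11,936 + $23,023 = $127,872 (under)
Q4 2029–Q4 2030: $9,337 + $12,252 + $11,936 + $23,023 + $14,562 = $71,110 (under)
Q1 2030–Q1 2031: $12,252 + $11,936 + $23,023 + $14,562 + $1,411 = $63,184 (under)
Q2 2030–Q2 2031: $11,936 + $23,023 + $14,562 + $1,411 + $709 = $51,641 (under)
Q3 2030–Q3 2031: $23,023 + $14,562 + $1,411 + $709 + $87,201 = $126,906 (under)
No window exceeds $133,000.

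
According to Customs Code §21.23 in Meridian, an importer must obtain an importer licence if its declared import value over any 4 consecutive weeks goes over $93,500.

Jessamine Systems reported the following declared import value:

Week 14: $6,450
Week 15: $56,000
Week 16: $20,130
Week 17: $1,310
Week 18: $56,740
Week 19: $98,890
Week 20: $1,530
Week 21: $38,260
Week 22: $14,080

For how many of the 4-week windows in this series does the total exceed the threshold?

5

Week 14–Week 17: $6,450 + $56,000 + $20,130 + $1,310 = $83,890 (under)
Week 15–Week 18: $56,000 + $20,130 + $1,310 + $56,740 = $134,180 (over)
Week 16–Week 19: $20,130 + $1,310 + $56,740 + $98,890 = $177,070 (over)
Week 17–Week 20: $1,310 + $56,740 + $98,890 + $1,530 = $158,470 (over)
Week 18–Week 21: $56,740 + $98,890 + $1,530 + $38,260 = $195,420 (over)
Week 19–Week 22: $98,890 + $1,530 + $38,260 + $14,080 = $152,760 (over)
5 windows exceed the threshold.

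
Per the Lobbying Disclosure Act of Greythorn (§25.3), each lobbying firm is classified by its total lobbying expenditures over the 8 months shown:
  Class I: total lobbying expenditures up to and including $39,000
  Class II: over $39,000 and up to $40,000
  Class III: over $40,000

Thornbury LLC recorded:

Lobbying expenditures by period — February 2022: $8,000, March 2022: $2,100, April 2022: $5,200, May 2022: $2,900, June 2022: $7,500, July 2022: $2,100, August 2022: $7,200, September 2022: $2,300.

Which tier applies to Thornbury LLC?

Total lobbying expenditures: $8,000 + $2,100 + $5,200 + $2,900 + $7,500 + $2,100 + $7,200 + $2,300 = $37,300.
$37,300 ≤ $39,000, so Class I applies.

Class I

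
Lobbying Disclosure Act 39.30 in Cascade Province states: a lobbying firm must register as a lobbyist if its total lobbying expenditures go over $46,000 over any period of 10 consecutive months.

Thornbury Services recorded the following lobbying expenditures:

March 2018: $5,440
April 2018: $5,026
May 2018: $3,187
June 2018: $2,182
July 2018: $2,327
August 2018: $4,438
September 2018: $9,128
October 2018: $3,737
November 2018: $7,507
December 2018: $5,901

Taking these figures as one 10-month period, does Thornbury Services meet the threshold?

Total lobbying expenditures: $5,440 + $5,026 + $3,187 + $2,182 + $2,327 + $4,438 + $9,128 + $3,737 + $7,507 + $5,901 = $48,873.
$48,873 > $46,000, so the threshold is exceeded.

Yes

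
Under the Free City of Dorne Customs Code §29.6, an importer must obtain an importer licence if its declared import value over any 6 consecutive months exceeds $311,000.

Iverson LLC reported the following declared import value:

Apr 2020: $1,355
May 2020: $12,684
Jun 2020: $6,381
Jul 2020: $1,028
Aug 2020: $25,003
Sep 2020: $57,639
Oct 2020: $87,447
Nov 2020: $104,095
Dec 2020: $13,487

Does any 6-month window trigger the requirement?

Apr 2020–Sep 2020: $1,355 + $12,684 + $6,381 + $1,028 + $25,003 + $57,639 = $104,090 (under)
May 2020–Oct 2020: $12,684 + $6,381 + $1,028 + $25,003 + $57,639 + $87,447 = $190,182 (under)
Jun 2020–Nov 2020: $6,381 + $1,028 + $25,003 + $57,639 + $87,447 + $104,095 = $281,593 (under)
Jul 2020–Dec 2020: $1,028 + $25,003 + $57,639 + $87,447 + $104,095 + $13,487 = $288,699 (under)
No window exceeds $311,000.

No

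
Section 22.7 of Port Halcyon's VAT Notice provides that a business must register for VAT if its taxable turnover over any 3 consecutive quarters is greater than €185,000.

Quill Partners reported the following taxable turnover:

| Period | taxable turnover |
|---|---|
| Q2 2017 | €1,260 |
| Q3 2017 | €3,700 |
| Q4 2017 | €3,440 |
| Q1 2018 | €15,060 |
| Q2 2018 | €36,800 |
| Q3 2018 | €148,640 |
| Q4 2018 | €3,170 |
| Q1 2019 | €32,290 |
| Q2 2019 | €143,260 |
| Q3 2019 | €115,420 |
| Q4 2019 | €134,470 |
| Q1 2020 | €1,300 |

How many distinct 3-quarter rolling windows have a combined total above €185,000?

Q2 2017–Q4 2017: €1,260 + €3,700 + €3,440 = €8,400 (under)
Q3 2017–Q1 2018: €3,700 + €3,440 + €15,060 = €22,200 (under)
Q4 2017–Q2 2018: €3,440 + €15,060 + €36,800 = €55,300 (under)
Q1 2018–Q3 2018: €15,060 + €36,800 + €148,640 = €200,500 (over)
Q2 2018–Q4 2018: €36,800 + €148,640 + €3,170 = €188,610 (over)
Q3 2018–Q1 2019: €148,640 + €3,170 + €32,290 = €184,100 (under)
Q4 2018–Q2 2019: €3,170 + €32,290 + €143,260 = €178,720 (under)
Q1 2019–Q3 2019: €32,290 + €143,260 + €115,420 = €290,970 (over)
Q2 2019–Q4 2019: €143,260 + €115,420 + €134,470 = €393,150 (over)
Q3 2019–Q1 2020: €115,420 + €134,470 + €1,300 = €251,190 (over)
5 windows exceed the threshold.

5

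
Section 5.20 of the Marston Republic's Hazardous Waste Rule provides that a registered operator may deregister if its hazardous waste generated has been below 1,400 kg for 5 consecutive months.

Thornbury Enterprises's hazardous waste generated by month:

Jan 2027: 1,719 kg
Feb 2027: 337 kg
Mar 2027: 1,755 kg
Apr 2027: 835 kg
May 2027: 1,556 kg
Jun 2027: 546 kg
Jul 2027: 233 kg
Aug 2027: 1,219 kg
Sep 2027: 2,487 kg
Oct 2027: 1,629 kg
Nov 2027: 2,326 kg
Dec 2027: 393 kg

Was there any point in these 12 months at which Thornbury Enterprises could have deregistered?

No

Months below 1,400 kg: Feb 2027, Apr 2027, Jun 2027, Jul 2027, Aug 2027, Dec 2027.
Longest run of consecutive months below the threshold: 3.
3 < 5, so Thornbury Enterprises never became eligible.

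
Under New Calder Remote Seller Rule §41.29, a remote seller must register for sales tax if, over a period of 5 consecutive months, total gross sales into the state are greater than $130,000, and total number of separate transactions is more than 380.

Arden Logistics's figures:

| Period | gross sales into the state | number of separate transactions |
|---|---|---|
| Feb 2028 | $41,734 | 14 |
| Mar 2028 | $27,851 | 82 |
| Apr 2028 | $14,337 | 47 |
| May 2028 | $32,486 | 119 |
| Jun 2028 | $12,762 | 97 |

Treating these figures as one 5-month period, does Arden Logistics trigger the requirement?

No

Total gross sales into the state: $41,734 + $27,851 + $14,337 + $32,486 + $12,762 = $129,170 (≤ $130,000).
Total number of separate transactions: 14 + 82 + 47 + 119 + 97 = 359 (≤ 380).
The test is 'and': the rule requires both, and at least one is not exceeded.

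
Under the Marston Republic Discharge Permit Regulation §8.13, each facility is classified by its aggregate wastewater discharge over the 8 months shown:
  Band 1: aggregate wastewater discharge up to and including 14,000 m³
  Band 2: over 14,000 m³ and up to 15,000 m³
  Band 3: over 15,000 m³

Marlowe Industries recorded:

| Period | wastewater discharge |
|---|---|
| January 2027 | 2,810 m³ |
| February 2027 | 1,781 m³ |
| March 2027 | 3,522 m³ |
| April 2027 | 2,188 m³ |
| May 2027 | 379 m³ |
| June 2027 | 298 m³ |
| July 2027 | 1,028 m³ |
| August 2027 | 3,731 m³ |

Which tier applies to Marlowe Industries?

Aggregate wastewater discharge: 2,810 m³ + 1,781 m³ + 3,522 m³ + 2,188 m³ + 379 m³ + 298 m³ + 1,028 m³ + 3,731 m³ = 15,737 m³.
15,737 m³ > 15,000 m³, so Band 3 applies.

Band 3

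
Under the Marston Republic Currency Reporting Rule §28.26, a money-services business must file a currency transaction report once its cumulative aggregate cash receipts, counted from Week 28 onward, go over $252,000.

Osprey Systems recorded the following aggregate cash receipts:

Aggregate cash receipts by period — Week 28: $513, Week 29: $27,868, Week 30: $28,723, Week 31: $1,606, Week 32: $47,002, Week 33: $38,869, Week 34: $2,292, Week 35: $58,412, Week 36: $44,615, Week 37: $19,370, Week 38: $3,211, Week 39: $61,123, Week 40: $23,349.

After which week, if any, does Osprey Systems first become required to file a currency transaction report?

Week 37

Through Week 28: $513
Through Week 29: $28,381
Through Week 30: $57,104
Through Week 31: $58,710
Through Week 32: $105,712
Through Week 33: $144,581
Through Week 34: $146,873
Through Week 35: $205,285
Through Week 36: $249,900
Through Week 37: $269,270 ← exceeds threshold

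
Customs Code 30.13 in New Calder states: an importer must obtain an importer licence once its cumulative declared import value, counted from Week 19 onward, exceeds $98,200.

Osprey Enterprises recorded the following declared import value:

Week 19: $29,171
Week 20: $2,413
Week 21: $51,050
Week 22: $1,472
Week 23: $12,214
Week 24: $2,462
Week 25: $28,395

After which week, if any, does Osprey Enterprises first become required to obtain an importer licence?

Week 24

Through Week 19: $29,171
Through Week 20: $31,584
Through Week 21: $82,634
Through Week 22: $84,106
Through Week 23: $96,320
Through Week 24: $98,782 ← exceeds threshold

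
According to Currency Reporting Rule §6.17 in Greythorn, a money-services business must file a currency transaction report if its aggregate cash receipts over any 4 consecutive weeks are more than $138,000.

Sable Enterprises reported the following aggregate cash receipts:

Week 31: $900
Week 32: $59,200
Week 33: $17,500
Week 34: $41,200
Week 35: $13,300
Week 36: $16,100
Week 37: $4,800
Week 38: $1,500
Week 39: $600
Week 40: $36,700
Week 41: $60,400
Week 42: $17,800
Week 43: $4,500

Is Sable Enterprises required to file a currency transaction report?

No

Week 31–Week 34: $900 + $59,200 + $17,500 + $41,200 = $118,800 (under)
Week 32–Week 35: $59,200 + $17,500 + $41,200 + $13,300 = $131,200 (under)
Week 33–Week 36: $17,500 + $41,200 + $13,300 + $16,100 = $88,100 (under)
Week 34–Week 37: $41,200 + $13,300 + $16,100 + $4,800 = $75,400 (under)
Week 35–Week 38: $13,300 + $16,100 + $4,800 + $1,500 = $35,700 (under)
Week 36–Week 39: $16,100 + $4,800 + $1,500 + $600 = $23,000 (under)
Week 37–Week 40: $4,800 + $1,500 + $600 + $36,700 = $43,600 (under)
Week 38–Week 41: $1,500 + $600 + $36,700 + $60,400 = $99,200 (under)
Week 39–Week 42: $600 + $36,700 + $60,400 + $17,800 = $115,500 (under)
Week 40–Week 43: $36,700 + $60,400 + $17,800 + $4,500 = $119,400 (under)
No window exceeds $138,000.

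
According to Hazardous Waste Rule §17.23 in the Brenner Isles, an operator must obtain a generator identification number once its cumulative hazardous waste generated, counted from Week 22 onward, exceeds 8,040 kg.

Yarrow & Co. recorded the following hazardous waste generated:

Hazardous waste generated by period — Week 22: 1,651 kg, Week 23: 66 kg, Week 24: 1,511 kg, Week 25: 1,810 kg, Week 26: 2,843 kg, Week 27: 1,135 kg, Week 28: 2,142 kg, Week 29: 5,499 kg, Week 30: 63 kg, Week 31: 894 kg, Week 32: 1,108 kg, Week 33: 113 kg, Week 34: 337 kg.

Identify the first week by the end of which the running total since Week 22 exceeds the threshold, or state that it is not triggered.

Week 27

Through Week 22: 1,651 kg
Through Week 23: 1,717 kg
Through Week 24: 3,228 kg
Through Week 25: 5,038 kg
Through Week 26: 7,881 kg
Through Week 27: 9,016 kg ← exceeds threshold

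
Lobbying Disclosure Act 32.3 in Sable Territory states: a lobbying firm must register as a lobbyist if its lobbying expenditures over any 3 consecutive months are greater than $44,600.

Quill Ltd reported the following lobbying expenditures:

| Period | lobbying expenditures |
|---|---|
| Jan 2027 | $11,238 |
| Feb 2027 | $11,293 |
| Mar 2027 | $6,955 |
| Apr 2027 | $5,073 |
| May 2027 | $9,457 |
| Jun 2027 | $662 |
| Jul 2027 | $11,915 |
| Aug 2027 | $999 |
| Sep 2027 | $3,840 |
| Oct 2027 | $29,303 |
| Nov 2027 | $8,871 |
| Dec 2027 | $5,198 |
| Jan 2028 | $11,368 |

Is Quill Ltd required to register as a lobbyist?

No

Jan 2027–Mar 2027: $11,238 + $11,293 + $6,955 = $29,486 (under)
Feb 2027–Apr 2027: $11,293 + $6,955 + $5,073 = $23,321 (under)
Mar 2027–May 2027: $6,955 + $5,073 + $9,457 = $21,485 (under)
Apr 2027–Jun 2027: $5,073 + $9,457 + $662 = $15,192 (under)
May 2027–Jul 2027: $9,457 + $662 + $11,915 = $22,034 (under)
Jun 2027–Aug 2027: $662 + $11,915 + $999 = $13,576 (under)
Jul 2027–Sep 2027: $11,915 + $999 + $3,840 = $16,754 (under)
Aug 2027–Oct 2027: $999 + $3,840 + $29,303 = $34,142 (under)
Sep 2027–Nov 2027: $3,840 + $29,303 + $8,871 = $42,014 (under)
Oct 2027–Dec 2027: $29,303 + $8,871 + $5,198 = $43,372 (under)
Nov 2027–Jan 2028: $8,871 + $5,198 + $11,368 = $25,437 (under)
No window exceeds $44,600.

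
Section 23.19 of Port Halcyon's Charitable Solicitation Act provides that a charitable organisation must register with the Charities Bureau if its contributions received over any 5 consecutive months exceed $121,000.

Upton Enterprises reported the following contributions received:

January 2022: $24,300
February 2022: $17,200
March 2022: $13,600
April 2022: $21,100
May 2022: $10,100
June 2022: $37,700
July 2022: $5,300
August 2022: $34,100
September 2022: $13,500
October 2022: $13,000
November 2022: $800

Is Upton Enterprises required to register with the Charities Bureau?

No

January 2022–May 2022: $24,300 + $17,200 + $13,600 + $21,100 + $10,100 = $86,300 (under)
February 2022–June 2022: $17,200 + $13,600 + $21,100 + $10,100 + $37,700 = $99,700 (under)
March 2022–July 2022: $13,600 + $21,100 + $10,100 + $37,700 + $5,300 = $87,800 (under)
April 2022–August 2022: $21,100 + $10,100 + $37,700 + $5,300 + $34,100 = $108,300 (under)
May 2022–September 2022: $10,100 + $37,700 + $5,300 + $34,100 + $13,500 = $100,700 (under)
June 2022–October 2022: $37,700 + $5,300 + $34,100 + $13,500 + $13,000 = $103,600 (under)
July 2022–November 2022: $5,300 + $34,100 + $13,500 + $13,000 + $800 = $66,700 (under)
No window exceeds $121,000.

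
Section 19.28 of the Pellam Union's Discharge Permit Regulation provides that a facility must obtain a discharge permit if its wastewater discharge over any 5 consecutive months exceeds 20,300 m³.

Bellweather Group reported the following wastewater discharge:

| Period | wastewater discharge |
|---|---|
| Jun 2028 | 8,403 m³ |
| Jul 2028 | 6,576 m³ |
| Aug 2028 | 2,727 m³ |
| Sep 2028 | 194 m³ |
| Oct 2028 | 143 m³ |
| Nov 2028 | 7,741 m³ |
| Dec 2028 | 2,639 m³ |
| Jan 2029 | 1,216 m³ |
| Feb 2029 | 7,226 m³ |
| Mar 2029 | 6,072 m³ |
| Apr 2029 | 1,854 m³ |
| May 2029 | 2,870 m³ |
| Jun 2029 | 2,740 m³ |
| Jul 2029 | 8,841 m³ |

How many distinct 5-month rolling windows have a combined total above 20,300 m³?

Jun 2028–Oct 2028: 8,403 m³ + 6,576 m³ + 2,727 m³ + 194 m³ + 143 m³ = 18,043 m³ (under)
Jul 2028–Nov 2028: 6,576 m³ + 2,727 m³ + 194 m³ + 143 m³ + 7,741 m³ = 17,381 m³ (under)
Aug 2028–Dec 2028: 2,727 m³ + 194 m³ + 143 m³ + 7,741 m³ + 2,639 m³ = 13,444 m³ (under)
Sep 2028–Jan 2029: 194 m³ + 143 m³ + 7,741 m³ + 2,639 m³ + 1,216 m³ = 11,933 m³ (under)
Oct 2028–Feb 2029: 143 m³ + 7,741 m³ + 2,639 m³ + 1,216 m³ + 7,226 m³ = 18,965 m³ (under)
Nov 2028–Mar 2029: 7,741 m³ + 2,639 m³ + 1,216 m³ + 7,226 m³ + 6,072 m³ = 24,894 m³ (over)
Dec 2028–Apr 2029: 2,639 m³ + 1,216 m³ + 7,226 m³ + 6,072 m³ + 1,854 m³ = 19,007 m³ (under)
Jan 2029–May 2029: 1,216 m³ + 7,226 m³ + 6,072 m³ + 1,854 m³ + 2,870 m³ = 19,238 m³ (under)
Feb 2029–Jun 2029: 7,226 m³ + 6,072 m³ + 1,854 m³ + 2,870 m³ + 2,740 m³ = 20,762 m³ (over)
Mar 2029–Jul 2029: 6,072 m³ + 1,854 m³ + 2,870 m³ + 2,740 m³ + 8,841 m³ = 22,377 m³ (over)
3 windows exceed the threshold.

3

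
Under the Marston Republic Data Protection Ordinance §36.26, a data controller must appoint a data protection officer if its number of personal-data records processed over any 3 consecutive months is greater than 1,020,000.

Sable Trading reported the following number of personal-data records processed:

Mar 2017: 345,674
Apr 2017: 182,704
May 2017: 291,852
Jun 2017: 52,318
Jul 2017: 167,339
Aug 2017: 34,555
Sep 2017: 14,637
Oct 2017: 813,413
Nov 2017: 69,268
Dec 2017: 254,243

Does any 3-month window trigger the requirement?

Mar 2017–May 2017: 345,674 + 182,704 + 291,852 = 820,230 (under)
Apr 2017–Jun 2017: 182,704 + 291,852 + 52,318 = 526,874 (under)
May 2017–Jul 2017: 291,852 + 52,318 + 167,339 = 511,509 (under)
Jun 2017–Aug 2017: 52,318 + 167,339 + 34,555 = 254,212 (under)
Jul 2017–Sep 2017: 167,339 + 34,555 + 14,637 = 216,531 (under)
Aug 2017–Oct 2017: 34,555 + 14,637 + 813,413 = 862,605 (under)
Sep 2017–Nov 2017: 14,637 + 813,413 + 69,268 = 897,318 (under)
Oct 2017–Dec 2017: 813,413 + 69,268 + 254,243 = 1,136,924 (over)
At least one window exceeds 1,020,000.

Yes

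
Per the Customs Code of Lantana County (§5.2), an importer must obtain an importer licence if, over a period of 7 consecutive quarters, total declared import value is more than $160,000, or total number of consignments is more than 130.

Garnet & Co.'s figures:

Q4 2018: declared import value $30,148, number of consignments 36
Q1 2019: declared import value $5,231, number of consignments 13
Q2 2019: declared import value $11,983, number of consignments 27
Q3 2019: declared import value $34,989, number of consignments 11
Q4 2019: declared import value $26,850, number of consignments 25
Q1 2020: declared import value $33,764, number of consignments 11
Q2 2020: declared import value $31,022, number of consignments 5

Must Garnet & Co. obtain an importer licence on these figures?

Yes

Total declared import value: $30,148 + $5,231 + $11,983 + $34,989 + $26,850 + $33,764 + $31,022 = $173,987 (> $160,000).
Total number of consignments: 36 + 13 + 27 + 11 + 25 + 11 + 5 = 128 (≤ 130).
The test is 'or': at least one threshold is exceeded.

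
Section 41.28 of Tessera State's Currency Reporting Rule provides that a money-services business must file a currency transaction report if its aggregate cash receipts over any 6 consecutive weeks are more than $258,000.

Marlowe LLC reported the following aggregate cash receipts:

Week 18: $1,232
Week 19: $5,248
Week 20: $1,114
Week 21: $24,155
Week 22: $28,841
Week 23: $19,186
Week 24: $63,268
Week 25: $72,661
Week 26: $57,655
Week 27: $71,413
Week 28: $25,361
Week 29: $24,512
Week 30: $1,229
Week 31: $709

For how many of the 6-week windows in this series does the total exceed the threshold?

Week 18–Week 23: $1,232 + $5,248 + $1,114 + $24,155 + $28,841 + $19,186 = $79,776 (under)
Week 19–Week 24: $5,248 + $1,114 + $24,155 + $28,841 + $19,186 + $63,268 = $141,812 (under)
Week 20–Week 25: $1,114 + $24,155 + $28,841 + $19,186 + $63,268 + $72,661 = $209,225 (under)
Week 21–Week 26: $24,155 + $28,841 + $19,186 + $63,268 + $72,661 + $57,655 = $265,766 (over)
Week 22–Week 27: $28,841 + $19,186 + $63,268 + $72,661 + $57,655 + $71,413 = $313,024 (over)
Week 23–Week 28: $19,186 + $63,268 + $72,661 + $57,655 + $71,413 + $25,361 = $309,544 (over)
Week 24–Week 29: $63,268 + $72,661 + $57,655 + $71,413 + $25,361 + $24,512 = $314,870 (over)
Week 25–Week 30: $72,661 + $57,655 + $71,413 + $25,361 + $24,512 + $1,229 = $252,831 (under)
Week 26–Week 31: $57,655 + $71,413 + $25,361 + $24,512 + $1,229 + $709 = $180,879 (under)
4 windows exceed the threshold.

4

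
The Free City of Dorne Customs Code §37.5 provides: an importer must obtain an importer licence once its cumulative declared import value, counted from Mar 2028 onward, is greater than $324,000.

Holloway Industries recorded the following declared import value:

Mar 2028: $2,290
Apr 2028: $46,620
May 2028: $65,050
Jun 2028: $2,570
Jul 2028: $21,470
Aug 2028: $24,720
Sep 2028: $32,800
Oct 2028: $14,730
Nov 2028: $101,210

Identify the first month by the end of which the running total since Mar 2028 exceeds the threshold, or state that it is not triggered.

Through Mar 2028: $2,290
Through Apr 2028: $48,910
Through May 2028: $113,960
Through Jun 2028: $116,530
Through Jul 2028: $138,000
Through Aug 2028: $162,720
Through Sep 2028: $195,520
Through Oct 2028: $210,250
Through Nov 2028: $311,460
Final cumulative total $311,460 ≤ $324,000; the threshold is never exceeded.

Not triggered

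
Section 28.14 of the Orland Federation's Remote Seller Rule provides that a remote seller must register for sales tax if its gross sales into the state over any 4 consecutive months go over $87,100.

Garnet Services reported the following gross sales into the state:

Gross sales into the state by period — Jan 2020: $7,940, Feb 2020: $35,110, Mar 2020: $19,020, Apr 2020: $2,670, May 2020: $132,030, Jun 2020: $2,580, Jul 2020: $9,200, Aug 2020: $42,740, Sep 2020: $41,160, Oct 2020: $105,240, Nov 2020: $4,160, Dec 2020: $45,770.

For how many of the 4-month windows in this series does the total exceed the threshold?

8

Jan 2020–Apr 2020: $7,940 + $35,110 + $19,020 + $2,670 = $64,740 (under)
Feb 2020–May 2020: $35,110 + $19,020 + $2,670 + $132,030 = $188,830 (over)
Mar 2020–Jun 2020: $19,020 + $2,670 + $132,030 + $2,580 = $156,300 (over)
Apr 2020–Jul 2020: $2,670 + $132,030 + $2,580 + $9,200 = $146,480 (over)
May 2020–Aug 2020: $132,030 + $2,580 + $9,200 + $42,740 = $186,550 (over)
Jun 2020–Sep 2020: $2,580 + $9,200 + $42,740 + $41,160 = $95,680 (over)
Jul 2020–Oct 2020: $9,200 + $42,740 + $41,160 + $105,240 = $198,340 (over)
Aug 2020–Nov 2020: $42,740 + $41,160 + $105,240 + $4,160 = $193,300 (over)
Sep 2020–Dec 2020: $41,160 + $105,240 + $4,160 + $45,770 = $196,330 (over)
8 windows exceed the threshold.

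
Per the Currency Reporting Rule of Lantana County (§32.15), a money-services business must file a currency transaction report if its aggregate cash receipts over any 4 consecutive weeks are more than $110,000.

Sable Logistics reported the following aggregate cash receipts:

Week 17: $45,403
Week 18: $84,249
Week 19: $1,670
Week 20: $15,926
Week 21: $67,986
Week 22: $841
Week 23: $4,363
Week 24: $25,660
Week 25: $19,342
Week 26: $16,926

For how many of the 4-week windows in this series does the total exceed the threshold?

2

Week 17–Week 20: $45,403 + $84,249 + $1,670 + $15,926 = $147,248 (over)
Week 18–Week 21: $84,249 + $1,670 + $15,926 + $67,986 = $169,831 (over)
Week 19–Week 22: $1,670 + $15,926 + $67,986 + $841 = $86,423 (under)
Week 20–Week 23: $15,926 + $67,986 + $841 + $4,363 = $89,116 (under)
Week 21–Week 24: $67,986 + $841 + $4,363 + $25,660 = $98,850 (under)
Week 22–Week 25: $841 + $4,363 + $25,660 + $19,342 = $50,206 (under)
Week 23–Week 26: $4,363 + $25,660 + $19,342 + $16,926 = $66,291 (under)
2 windows exceed the threshold.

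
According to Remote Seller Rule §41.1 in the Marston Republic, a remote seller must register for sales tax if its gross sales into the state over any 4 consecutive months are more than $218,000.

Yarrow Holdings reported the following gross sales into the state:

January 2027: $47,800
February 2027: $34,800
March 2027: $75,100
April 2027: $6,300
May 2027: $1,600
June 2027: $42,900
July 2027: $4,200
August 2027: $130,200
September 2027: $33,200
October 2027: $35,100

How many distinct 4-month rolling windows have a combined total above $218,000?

0

January 2027–April 2027: $47,800 + $34,800 + $75,100 + $6,300 = $164,000 (under)
February 2027–May 2027: $34,800 + $75,100 + $6,300 + $1,600 = $117,800 (under)
March 2027–June 2027: $75,100 + $6,300 + $1,600 + $42,900 = $125,900 (under)
April 2027–July 2027: $6,300 + $1,600 + $42,900 + $4,200 = $55,000 (under)
May 2027–August 2027: $1,600 + $42,900 + $4,200 + $130,200 = $178,900 (under)
June 2027–September 2027: $42,900 + $4,200 + $130,200 + $33,200 = $210,500 (under)
July 2027–October 2027: $4,200 + $130,200 + $33,200 + $35,100 = $202,700 (under)
0 windows exceed the threshold.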